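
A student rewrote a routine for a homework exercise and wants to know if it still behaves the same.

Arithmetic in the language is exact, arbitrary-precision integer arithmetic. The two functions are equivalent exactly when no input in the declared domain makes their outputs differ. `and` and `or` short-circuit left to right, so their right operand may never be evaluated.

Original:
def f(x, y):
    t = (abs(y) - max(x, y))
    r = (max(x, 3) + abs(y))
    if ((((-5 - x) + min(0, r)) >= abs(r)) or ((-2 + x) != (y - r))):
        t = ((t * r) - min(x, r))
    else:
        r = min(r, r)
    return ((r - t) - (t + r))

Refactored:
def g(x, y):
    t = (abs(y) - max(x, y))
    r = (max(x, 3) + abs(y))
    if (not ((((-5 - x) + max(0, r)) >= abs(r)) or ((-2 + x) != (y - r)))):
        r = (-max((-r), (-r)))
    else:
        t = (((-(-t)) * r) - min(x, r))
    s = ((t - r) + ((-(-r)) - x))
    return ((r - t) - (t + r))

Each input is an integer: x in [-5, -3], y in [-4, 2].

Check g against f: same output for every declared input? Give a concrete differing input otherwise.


Input x=-5, y=-2: -8 from f versus -50 from g.
verdict: not equivalent; witness: x=-5, y=-2


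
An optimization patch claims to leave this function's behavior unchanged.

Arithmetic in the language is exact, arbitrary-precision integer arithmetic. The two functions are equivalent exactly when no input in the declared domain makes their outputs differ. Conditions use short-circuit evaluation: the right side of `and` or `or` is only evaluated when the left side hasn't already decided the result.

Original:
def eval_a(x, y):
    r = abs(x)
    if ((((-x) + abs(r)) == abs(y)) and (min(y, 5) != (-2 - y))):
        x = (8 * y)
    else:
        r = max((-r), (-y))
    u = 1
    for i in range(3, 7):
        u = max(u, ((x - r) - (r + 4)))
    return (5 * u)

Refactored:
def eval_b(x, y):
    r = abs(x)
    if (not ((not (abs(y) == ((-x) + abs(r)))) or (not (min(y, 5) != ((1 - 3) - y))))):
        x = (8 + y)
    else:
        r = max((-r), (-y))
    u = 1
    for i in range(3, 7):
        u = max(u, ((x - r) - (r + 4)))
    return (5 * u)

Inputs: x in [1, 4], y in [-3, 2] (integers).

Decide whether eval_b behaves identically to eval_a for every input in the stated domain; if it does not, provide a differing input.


On input x=1, y=0, eval_a returns 5 while eval_b returns 10.
verdict: not equivalent; witness: x=1, y=0


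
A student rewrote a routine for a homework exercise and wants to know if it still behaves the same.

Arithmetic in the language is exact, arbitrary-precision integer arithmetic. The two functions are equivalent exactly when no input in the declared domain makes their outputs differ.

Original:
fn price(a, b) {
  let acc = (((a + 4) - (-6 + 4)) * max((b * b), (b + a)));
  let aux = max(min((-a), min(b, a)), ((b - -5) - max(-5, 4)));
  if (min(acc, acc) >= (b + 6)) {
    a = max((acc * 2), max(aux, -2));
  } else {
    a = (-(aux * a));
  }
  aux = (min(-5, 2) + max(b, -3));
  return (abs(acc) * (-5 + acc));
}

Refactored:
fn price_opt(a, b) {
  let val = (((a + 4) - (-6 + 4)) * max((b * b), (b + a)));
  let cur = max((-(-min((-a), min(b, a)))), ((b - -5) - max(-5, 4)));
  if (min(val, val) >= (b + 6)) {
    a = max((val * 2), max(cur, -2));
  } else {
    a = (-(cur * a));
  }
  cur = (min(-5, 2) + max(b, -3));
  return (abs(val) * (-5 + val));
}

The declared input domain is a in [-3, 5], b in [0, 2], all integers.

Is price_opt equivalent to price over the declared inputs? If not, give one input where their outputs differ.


Behavior is preserved: although local variable names differ, the outputs never diverge.
As a probe, take a=-2, b=1: price runs acc=4, then aux=2, then (min(acc, acc) >= (b + 6)) is false, then a=4, then aux=-4, then returns -4; price_opt runs val=4, then cur=2, then (min(val, val) >= (b + 6)) is false, then a=4, then cur=-4, then returns -4; both end at -4.
Every one of the 27 inputs gives matching results.
verdict: equivalent


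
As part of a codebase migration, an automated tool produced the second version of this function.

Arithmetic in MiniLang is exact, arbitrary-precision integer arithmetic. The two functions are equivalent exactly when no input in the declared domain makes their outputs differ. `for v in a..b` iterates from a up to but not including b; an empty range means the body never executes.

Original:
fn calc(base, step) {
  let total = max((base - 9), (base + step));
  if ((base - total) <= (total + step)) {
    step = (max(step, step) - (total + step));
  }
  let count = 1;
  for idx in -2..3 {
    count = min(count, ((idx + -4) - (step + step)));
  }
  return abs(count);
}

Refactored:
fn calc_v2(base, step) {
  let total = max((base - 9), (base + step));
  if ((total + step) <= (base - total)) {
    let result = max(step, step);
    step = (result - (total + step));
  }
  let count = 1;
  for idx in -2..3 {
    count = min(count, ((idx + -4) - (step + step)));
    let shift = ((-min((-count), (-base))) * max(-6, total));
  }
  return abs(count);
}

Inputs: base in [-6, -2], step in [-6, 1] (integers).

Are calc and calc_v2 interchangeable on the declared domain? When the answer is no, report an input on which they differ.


There is a counterexample at base=-6, step=-6: 1 on one side, 30 on the other.
calc: total = -12; ((base - total) <= (total + step)) -> false; count = 1; [idx=-2]; count = 1; [idx=-1]; count = 1; [idx=0]; count = 1; [idx=1]; count = 1; [idx=2]; count = 1; return 1
calc_v2: total = -12; ((total + step) <= (base - total)) -> true; result = -6; step = 12; count = 1; [idx=-2]; count = -30; shift = 36; [idx=-1]; count = -30; shift = 36; [idx=0]; count = -30; shift = 36; [idx=1]; count = -30; shift = 36; [idx=2]; count = -30; shift = 36; return 30
verdict: not equivalent; witness: base=-6, step=-6


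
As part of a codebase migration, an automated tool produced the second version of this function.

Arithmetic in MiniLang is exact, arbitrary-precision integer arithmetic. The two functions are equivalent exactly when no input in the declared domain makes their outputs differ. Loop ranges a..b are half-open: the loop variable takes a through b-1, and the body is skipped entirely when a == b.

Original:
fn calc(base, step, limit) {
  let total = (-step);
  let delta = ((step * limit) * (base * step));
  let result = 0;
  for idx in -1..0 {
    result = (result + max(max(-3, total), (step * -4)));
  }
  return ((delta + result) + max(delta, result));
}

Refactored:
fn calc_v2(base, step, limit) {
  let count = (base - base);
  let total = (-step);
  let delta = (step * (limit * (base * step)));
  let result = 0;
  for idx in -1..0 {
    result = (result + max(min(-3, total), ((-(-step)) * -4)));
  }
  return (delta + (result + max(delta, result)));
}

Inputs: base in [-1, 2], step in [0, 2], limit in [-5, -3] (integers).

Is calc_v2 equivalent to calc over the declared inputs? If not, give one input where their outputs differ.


Run the pair on base=-1, step=1, limit=-5.
calc: total = -1; delta = 5; result = 0; [idx=-1]; result = -1; return 9
calc_v2: count = 0; total = -1; delta = 5; result = 0; [idx=-1]; result = -3; return 7
9 and 7 differ, so these are not the same function on this domain.
verdict: not equivalent; witness: base=-1, step=1, limit=-5


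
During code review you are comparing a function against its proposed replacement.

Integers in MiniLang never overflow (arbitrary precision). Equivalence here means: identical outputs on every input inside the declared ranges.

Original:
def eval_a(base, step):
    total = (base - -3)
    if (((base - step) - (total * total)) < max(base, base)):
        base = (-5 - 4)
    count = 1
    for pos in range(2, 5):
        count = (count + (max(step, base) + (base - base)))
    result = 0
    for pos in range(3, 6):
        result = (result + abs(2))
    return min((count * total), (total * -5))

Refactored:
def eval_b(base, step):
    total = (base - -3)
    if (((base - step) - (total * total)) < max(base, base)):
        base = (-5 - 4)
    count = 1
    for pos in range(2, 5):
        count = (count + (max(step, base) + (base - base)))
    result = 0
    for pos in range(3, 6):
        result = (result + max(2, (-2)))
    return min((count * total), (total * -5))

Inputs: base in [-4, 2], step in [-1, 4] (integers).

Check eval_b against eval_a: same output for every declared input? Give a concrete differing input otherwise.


The two versions differ — the changes include min/max/abs usage differs; also constant usage differs.
As a probe, take base=0, step=2: eval_a runs total=3, then (((base - step) - (total * total)) < max(base, base)) is true, then base=-9, then count=1, then (pos=2), then count=3, then (pos=3), then count=5, then (pos=4), then count=7, then result=0, then (pos=3), then result=2, then (pos=4), then result=4, then (pos=5), then result=6, then returns -15; eval_b runs total=3, then (((base - step) - (total * total)) < max(base, base)) is true, then base=-9, then count=1, then (pos=2), then count=3, then (pos=3), then count=5, then (pos=4), then count=7, then result=0, then (pos=3), then result=2, then (pos=4), then result=4, then (pos=5), then result=6, then returns -15; both end at -15.
Sweeping the whole domain (42 inputs) finds no disagreement.
verdict: equivalent


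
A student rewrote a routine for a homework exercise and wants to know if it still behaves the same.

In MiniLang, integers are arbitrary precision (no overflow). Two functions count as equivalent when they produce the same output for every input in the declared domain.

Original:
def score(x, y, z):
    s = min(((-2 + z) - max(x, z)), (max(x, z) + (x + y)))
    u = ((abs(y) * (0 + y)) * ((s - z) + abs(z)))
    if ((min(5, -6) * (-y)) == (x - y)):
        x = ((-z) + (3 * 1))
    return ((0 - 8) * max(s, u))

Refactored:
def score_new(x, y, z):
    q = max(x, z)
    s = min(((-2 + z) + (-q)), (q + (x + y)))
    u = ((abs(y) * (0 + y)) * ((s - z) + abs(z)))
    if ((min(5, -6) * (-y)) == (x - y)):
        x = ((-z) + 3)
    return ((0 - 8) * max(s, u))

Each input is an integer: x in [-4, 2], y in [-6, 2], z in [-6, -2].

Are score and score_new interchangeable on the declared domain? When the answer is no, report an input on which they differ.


Side by side, the visible changes include: constant usage differs; and statement counts differ; and arithmetic usage differs; and local variable names differ; and min/max/abs usage differs.
As a probe, take x=-2, y=-6, z=-3: score runs s := -10 | u := 144 | ((min(5, -6) * (-y)) == (x - y)): false | result -1152; score_new runs q := -2 | s := -10 | u := 144 | ((min(5, -6) * (-y)) == (x - y)): false | result -1152; both end at -1152.
An exhaustive pass over the 315 declared inputs shows identical outputs.
verdict: equivalent


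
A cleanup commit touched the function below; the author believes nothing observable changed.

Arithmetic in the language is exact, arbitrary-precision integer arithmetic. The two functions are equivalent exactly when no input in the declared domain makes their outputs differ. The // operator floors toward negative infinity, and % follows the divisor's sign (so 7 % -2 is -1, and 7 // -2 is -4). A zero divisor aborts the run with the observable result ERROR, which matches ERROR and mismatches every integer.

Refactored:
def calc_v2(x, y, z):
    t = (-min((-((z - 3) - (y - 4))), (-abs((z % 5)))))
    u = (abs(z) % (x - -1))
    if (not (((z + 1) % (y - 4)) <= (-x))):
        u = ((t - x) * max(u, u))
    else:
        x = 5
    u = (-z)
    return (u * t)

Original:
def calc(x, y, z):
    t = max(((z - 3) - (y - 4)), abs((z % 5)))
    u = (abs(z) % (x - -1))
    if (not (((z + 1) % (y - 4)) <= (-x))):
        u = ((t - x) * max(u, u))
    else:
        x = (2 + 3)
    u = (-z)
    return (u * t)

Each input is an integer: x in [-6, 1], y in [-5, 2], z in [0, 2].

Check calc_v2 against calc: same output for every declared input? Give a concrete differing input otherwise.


The two are interchangeable: min/max/abs usage differs, constant usage differs, arithmetic usage differs, and every declared input agrees.
Tracing x=-3, y=-3, z=2: calc: t=6, then u=0, then (not (((z + 1) % (y - 4)) <= (-x))) is false, then x=5, then u=-2, then returns -12 | calc_v2: t=6, then u=0, then (not (((z + 1) % (y - 4)) <= (-x))) is false, then x=5, then u=-2, then returns -12 — matching result -12.
Every one of the 192 inputs gives matching results.
verdict: equivalent


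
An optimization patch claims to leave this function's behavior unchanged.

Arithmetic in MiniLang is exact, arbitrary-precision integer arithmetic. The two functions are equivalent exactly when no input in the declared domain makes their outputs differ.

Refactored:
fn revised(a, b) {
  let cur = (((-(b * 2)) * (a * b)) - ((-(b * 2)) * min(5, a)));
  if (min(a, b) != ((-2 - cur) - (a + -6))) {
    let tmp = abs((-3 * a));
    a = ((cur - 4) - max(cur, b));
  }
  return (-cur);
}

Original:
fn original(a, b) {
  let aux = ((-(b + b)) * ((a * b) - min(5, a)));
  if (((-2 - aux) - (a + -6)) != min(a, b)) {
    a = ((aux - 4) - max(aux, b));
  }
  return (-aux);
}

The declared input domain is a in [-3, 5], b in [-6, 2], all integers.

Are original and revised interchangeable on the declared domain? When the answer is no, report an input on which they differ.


Comparing the listings, the differences include: min/max/abs usage differs; also arithmetic usage differs; also constant usage differs; also statement counts differ; also local variable names differ.
As a probe, take a=0, b=-5: original runs aux := 0 | (((-2 - aux) - (a + -6)) != min(a, b)): true | a := -4 | result 0; revised runs cur := 0 | (min(a, b) != ((-2 - cur) - (a + -6))): true | tmp := 0 | a := -4 | result 0; both end at 0.
Sweeping the whole domain (81 inputs) finds no disagreement.
verdict: equivalent


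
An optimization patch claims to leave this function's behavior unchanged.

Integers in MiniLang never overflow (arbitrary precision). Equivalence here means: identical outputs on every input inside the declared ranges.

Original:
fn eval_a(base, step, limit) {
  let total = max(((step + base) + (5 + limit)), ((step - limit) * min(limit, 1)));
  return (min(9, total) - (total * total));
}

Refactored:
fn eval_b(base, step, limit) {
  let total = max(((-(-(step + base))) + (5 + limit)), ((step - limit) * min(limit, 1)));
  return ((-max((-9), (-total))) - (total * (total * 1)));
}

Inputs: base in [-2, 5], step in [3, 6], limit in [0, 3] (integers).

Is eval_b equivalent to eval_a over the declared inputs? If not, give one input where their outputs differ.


Reading the diff, among the changes: min/max/abs usage differs; constant usage differs; arithmetic usage differs.
One worked example (base=3, step=4, limit=1) — eval_a: total becomes 13; next final value -160; eval_b: total becomes 13; next final value -160; agreement on -160.
Checked all 128 inputs in the declared domain: the outputs agree on every one.
verdict: equivalent


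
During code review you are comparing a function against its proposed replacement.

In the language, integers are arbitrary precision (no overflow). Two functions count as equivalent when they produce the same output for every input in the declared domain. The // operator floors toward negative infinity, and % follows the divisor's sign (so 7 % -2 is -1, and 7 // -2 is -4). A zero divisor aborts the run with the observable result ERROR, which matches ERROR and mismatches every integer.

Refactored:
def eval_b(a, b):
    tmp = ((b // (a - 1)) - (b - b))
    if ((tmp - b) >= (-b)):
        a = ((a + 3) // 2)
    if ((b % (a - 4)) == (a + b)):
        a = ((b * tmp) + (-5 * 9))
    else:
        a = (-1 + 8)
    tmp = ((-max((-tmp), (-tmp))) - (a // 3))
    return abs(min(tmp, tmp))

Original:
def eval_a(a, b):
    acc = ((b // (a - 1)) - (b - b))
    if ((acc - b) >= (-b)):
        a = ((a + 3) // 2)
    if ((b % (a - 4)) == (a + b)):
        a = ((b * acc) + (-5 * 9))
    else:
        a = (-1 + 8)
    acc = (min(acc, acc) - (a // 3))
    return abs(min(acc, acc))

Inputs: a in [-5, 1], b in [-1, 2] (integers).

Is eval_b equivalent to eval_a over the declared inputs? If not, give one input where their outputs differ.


The two are interchangeable: min/max/abs usage differs, plus local variable names differ, and every declared input agrees.
Spot check at a=0, b=0 — eval_a: acc = 0; ((acc - b) >= (-b)) -> true; a = 1; ((b % (a - 4)) == (a + b)) -> false; a = 7; acc = -2; return 2. eval_b: tmp = 0; ((tmp - b) >= (-b)) -> true; a = 1; ((b % (a - 4)) == (a + b)) -> false; a = 7; tmp = -2; return 2. Both give 2.
Across all 28 domain points the two functions coincide.
verdict: equivalent


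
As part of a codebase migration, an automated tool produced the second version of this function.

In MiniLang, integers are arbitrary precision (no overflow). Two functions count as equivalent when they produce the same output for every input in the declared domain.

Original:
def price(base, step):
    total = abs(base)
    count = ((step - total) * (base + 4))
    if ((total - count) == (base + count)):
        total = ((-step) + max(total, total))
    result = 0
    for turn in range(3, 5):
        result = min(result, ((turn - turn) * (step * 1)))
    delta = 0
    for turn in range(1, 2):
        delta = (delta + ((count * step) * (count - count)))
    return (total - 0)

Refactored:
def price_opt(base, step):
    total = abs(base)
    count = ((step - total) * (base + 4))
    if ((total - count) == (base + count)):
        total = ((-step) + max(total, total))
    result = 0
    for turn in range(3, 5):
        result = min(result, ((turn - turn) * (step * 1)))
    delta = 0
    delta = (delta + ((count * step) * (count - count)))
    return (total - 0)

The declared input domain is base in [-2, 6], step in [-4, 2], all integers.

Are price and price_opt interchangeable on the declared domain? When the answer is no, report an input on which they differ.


Differences: statement counts differ; also loop structure differs — yet all 63 inputs agree.
verdict: equivalent


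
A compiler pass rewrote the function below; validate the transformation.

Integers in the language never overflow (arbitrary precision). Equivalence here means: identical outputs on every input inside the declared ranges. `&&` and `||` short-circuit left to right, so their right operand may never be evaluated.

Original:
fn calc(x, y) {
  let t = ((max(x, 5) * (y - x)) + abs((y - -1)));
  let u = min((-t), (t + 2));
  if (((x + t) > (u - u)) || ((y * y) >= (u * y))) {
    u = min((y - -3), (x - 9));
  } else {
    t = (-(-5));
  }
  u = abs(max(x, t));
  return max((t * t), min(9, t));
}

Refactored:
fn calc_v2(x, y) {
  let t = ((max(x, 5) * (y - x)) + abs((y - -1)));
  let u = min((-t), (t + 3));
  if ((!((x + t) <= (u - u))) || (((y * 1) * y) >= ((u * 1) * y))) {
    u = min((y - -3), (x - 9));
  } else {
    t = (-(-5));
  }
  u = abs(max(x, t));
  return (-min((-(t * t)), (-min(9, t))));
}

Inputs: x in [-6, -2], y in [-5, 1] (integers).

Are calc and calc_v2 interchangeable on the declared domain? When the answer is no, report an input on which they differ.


Try x=-2, y=-4.
calc: t := -7 | u := -5 | (((x + t) > (u - u)) || ((y * y) >= (u * y))): false | t := 5 | u := 5 | result 25
calc_v2: t := -7 | u := -4 | ((!((x + t) <= (u - u))) || (((y * 1) * y) >= ((u * 1) * y))): true | u := -11 | u := 2 | result 49
25 against 49: the behavior changed.
verdict: not equivalent; witness: x=-2, y=-4


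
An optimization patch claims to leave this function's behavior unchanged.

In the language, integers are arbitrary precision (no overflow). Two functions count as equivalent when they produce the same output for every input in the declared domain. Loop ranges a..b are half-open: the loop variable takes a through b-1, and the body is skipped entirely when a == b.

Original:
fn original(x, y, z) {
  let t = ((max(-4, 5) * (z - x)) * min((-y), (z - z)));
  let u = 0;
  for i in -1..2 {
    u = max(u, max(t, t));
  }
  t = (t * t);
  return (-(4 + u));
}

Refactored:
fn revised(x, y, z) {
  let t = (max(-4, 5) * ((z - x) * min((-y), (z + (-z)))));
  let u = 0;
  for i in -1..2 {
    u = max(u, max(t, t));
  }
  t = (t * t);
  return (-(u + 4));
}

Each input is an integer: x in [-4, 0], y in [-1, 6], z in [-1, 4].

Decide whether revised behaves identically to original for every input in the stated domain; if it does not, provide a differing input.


Behavior is preserved: although arithmetic usage differs, the outputs never diverge.
Spot check at x=0, y=5, z=1 — original: t=-25, then u=0, then (i=-1), then u=0, then (i=0), then u=0, then (i=1), then u=0, then t=625, then returns -4. revised: t=-25, then u=0, then (i=-1), then u=0, then (i=0), then u=0, then (i=1), then u=0, then t=625, then returns -4. Both give -4.
Checked all 240 inputs in the declared domain: the outputs agree on every one.
verdict: equivalent


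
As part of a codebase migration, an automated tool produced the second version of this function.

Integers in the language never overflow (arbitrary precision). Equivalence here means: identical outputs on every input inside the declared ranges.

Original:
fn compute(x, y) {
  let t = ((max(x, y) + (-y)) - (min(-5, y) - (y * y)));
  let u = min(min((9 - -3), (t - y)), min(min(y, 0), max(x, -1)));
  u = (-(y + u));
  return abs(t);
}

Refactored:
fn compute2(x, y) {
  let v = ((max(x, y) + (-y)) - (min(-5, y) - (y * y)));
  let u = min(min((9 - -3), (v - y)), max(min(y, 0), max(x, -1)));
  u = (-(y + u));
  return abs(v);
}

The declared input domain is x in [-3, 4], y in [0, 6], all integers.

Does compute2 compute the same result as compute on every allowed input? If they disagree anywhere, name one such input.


Equivalent. The one real change (`min(min(y, 0), max(x, -1))` became `max(min(y, 0), max(x, -1))`) has no effect anywhere in the declared ranges.
Checked all 56 inputs in the declared domain: the outputs agree on every one.
Tracing x=0, y=0: compute: t = 5; u = 0; u = 0; return 5 | compute2: v = 5; u = 0; u = 0; return 5 — matching result 5.
verdict: equivalent


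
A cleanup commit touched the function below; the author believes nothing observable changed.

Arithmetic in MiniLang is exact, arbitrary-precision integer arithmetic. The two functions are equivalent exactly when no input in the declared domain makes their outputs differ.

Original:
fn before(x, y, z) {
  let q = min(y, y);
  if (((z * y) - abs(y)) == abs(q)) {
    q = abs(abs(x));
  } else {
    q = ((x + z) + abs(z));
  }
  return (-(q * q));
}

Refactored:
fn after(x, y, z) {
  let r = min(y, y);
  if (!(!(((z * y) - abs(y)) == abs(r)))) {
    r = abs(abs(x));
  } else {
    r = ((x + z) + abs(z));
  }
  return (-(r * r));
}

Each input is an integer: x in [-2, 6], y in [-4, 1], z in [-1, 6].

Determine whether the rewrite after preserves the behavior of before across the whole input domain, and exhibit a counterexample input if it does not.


Reading the diff, among the changes: local variable names differ; and boolean connective usage differs.
Spot check at x=1, y=-4, z=2 — before: q=-4, then (((z * y) - abs(y)) == abs(q)) is false, then q=5, then returns -25. after: r=-4, then (!(!(((z * y) - abs(y)) == abs(r)))) is false, then r=5, then returns -25. Both give -25.
Every one of the 432 inputs gives matching results.
verdict: equivalent


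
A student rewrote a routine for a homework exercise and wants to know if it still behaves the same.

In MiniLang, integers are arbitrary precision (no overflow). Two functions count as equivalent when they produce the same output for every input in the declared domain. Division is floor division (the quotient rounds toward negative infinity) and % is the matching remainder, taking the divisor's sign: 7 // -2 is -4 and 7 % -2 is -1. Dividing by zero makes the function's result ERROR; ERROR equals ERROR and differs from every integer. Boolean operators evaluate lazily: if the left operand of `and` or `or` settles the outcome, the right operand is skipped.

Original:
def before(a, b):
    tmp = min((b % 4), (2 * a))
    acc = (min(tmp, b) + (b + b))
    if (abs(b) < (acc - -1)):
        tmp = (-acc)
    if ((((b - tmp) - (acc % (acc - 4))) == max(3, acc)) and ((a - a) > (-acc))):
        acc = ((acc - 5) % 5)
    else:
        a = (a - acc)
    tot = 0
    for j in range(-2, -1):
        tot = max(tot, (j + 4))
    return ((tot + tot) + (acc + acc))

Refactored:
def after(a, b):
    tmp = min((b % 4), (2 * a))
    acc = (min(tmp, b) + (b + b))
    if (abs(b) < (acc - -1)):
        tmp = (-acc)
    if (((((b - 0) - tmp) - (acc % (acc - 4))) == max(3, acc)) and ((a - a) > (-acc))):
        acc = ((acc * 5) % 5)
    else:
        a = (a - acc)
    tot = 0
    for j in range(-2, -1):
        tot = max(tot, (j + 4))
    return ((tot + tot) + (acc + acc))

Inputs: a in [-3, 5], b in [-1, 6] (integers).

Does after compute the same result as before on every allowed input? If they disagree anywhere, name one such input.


Not equivalent: a=0, b=1 separates them (8 vs 4).
before: tmp becomes 0; next acc becomes 2; next (abs(b) < (acc - -1)) evaluates to true; next tmp becomes -2; next ((((b - tmp) - (acc % (acc - 4))) == max(3, acc)) and ((a - a) > (-acc))) evaluates to true; next acc becomes 2; next tot becomes 0; next at j=-2:; next tot becomes 2; next final value 8
after: tmp becomes 0; next acc becomes 2; next (abs(b) < (acc - -1)) evaluates to true; next tmp becomes -2; next (((((b - 0) - tmp) - (acc % (acc - 4))) == max(3, acc)) and ((a - a) > (-acc))) evaluates to true; next acc becomes 0; next tot becomes 0; next at j=-2:; next tot becomes 2; next final value 4
verdict: not equivalent; witness: a=0, b=1


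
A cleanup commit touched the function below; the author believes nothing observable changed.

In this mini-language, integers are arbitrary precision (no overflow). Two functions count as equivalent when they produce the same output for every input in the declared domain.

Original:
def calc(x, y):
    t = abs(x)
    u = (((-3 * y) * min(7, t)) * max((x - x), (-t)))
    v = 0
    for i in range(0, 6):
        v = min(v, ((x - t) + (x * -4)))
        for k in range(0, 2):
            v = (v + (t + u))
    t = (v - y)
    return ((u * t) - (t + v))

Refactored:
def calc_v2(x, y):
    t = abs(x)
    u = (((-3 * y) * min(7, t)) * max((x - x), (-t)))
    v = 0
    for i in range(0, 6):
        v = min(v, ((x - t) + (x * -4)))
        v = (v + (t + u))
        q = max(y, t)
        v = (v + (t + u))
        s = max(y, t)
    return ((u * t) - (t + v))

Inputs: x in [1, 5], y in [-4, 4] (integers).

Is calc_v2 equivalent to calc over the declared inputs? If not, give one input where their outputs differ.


Take x=1, y=-4.
calc: t becomes 1; next u becomes 0; next v becomes 0; next at i=0:; next v becomes -4; next at k=0:; next v becomes -3; next at k=1:; next v becomes -2; next at i=1:; next v becomes -4; next at k=0:; next v becomes -3; next at k=1:; next v becomes -2; next at i=2:; next v becomes -4; next at k=0:; next v becomes -3; next at k=1:; next v becomes -2; next at i=3:; next v becomes -4; next at k=0:; next v becomes -3; next at k=1:; next v becomes -2; next at i=4:; next v becomes -4; next at k=0:; next v becomes -3; next at k=1:; next v becomes -2; next at i=5:; next v becomes -4; next at k=0:; next v becomes -3; next at k=1:; next v becomes -2; next t becomes 2; next final value 0
calc_v2: t becomes 1; next u becomes 0; next v becomes 0; next at i=0:; next v becomes -4; next v becomes -3; next q becomes 1; next v becomes -2; next s becomes 1; next at i=1:; next v becomes -4; next v becomes -3; next q becomes 1; next v becomes -2; next s becomes 1; next at i=2:; next v becomes -4; next v becomes -3; next q becomes 1; next v becomes -2; next s becomes 1; next at i=3:; next v becomes -4; next v becomes -3; next q becomes 1; next v becomes -2; next s becomes 1; next at i=4:; next v becomes -4; next v becomes -3; next q becomes 1; next v becomes -2; next s becomes 1; next at i=5:; next v becomes -4; next v becomes -3; next q becomes 1; next v becomes -2; next s becomes 1; next final value 1
0 != 1, so the rewrite changes behavior.
verdict: not equivalent; witness: x=1, y=-4


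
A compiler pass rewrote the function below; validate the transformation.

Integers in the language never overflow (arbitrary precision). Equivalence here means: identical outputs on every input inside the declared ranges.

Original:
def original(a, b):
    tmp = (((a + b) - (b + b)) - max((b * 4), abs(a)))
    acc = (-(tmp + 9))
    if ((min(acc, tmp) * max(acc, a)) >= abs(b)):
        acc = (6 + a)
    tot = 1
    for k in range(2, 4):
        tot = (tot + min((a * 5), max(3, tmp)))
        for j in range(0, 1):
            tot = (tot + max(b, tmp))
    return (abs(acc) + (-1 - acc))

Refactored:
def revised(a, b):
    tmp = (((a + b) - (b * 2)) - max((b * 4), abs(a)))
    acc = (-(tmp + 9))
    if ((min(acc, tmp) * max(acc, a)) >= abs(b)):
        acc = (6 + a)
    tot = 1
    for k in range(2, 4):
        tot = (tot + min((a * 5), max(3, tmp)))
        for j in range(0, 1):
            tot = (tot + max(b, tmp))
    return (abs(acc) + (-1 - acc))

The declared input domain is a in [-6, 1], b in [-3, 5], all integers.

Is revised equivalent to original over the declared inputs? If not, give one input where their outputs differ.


Although constant usage differs, arithmetic usage differs, 72/72 inputs agree.
verdict: equivalent


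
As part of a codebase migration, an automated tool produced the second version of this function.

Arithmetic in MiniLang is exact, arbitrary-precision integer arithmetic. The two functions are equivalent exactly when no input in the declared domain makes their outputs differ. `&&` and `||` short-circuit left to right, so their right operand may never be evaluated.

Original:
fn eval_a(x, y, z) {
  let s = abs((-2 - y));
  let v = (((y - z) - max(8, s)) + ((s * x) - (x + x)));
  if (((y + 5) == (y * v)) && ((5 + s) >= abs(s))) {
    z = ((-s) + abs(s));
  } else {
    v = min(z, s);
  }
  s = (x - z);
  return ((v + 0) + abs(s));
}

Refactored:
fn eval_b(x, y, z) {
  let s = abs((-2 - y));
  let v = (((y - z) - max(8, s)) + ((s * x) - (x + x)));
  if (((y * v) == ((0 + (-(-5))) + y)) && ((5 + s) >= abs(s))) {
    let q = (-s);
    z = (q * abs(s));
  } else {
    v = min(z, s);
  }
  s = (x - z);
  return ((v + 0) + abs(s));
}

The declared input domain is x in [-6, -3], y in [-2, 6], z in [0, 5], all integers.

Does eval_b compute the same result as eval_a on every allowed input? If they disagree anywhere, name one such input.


Evaluate both at x=-6, y=-1, z=1.
eval_a: s becomes 1; next v becomes -4; next (((y + 5) == (y * v)) && ((5 + s) >= abs(s))) evaluates to true; next z becomes 0; next s becomes -6; next final value 2
eval_b: s becomes 1; next v becomes -4; next (((y * v) == ((0 + (-(-5))) + y)) && ((5 + s) >= abs(s))) evaluates to true; next q becomes -1; next z becomes -1; next s becomes -5; next final value 1
2 and 1 differ, so these are not the same function on this domain.
verdict: not equivalent; witness: x=-6, y=-1, z=1


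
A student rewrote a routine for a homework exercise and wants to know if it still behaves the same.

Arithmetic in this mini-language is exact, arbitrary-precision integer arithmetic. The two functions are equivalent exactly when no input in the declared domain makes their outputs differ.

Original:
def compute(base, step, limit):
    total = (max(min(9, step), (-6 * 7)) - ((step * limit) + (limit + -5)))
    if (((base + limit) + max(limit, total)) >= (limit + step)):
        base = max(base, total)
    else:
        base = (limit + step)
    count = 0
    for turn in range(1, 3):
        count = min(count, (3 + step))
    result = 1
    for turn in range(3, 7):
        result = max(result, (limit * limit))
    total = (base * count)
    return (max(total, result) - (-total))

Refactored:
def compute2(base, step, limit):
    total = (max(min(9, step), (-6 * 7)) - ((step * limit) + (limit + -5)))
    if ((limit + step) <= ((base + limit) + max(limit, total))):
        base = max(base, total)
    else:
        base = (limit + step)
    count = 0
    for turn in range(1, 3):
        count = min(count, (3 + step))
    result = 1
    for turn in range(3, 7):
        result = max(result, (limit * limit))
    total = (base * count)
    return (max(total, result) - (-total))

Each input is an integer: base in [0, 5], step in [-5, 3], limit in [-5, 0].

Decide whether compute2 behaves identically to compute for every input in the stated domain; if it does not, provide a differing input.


Equivalent — the differences include comparison usage differs, yet no declared input distinguishes the two.
As a probe, take base=4, step=-3, limit=-5: compute runs total becomes -8; next (((base + limit) + max(limit, total)) >= (limit + step)) evaluates to true; next base becomes 4; next count becomes 0; next at turn=1:; next count becomes 0; next at turn=2:; next count becomes 0; next result becomes 1; next at turn=3:; next result becomes 25; next at turn=4:; next result becomes 25; next at turn=5:; next result becomes 25; next at turn=6:; next result becomes 25; next total becomes 0; next final value 25; compute2 runs total becomes -8; next ((limit + step) <= ((base + limit) + max(limit, total))) evaluates to true; next base becomes 4; next count becomes 0; next at turn=1:; next count becomes 0; next at turn=2:; next count becomes 0; next result becomes 1; next at turn=3:; next result becomes 25; next at turn=4:; next result becomes 25; next at turn=5:; next result becomes 25; next at turn=6:; next result becomes 25; next total becomes 0; next final value 25; both end at 25.
An exhaustive pass over the 324 declared inputs shows identical outputs.
verdict: equivalent


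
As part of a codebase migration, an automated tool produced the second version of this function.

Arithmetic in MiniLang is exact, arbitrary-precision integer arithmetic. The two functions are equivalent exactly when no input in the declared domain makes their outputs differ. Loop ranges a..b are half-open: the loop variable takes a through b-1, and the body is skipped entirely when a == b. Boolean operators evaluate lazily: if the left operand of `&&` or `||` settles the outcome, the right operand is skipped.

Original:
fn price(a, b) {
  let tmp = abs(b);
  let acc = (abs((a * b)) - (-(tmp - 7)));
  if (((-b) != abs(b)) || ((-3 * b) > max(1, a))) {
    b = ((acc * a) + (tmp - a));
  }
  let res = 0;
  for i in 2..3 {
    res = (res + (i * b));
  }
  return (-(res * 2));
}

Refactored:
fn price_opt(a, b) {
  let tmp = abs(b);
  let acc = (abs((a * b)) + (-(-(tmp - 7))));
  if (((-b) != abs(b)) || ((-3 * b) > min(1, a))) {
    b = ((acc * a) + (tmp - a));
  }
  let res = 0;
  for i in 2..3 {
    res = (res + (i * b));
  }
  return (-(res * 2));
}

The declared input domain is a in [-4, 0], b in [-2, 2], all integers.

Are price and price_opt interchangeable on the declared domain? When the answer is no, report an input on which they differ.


There is a counterexample at a=-4, b=0: 0 on one side, -128 on the other.
price: tmp=0, then acc=-7, then (((-b) != abs(b)) || ((-3 * b) > max(1, a))) is false, then res=0, then (i=2), then res=0, then returns 0
price_opt: tmp=0, then acc=-7, then (((-b) != abs(b)) || ((-3 * b) > min(1, a))) is true, then b=32, then res=0, then (i=2), then res=64, then returns -128
verdict: not equivalent; witness: a=-4, b=0


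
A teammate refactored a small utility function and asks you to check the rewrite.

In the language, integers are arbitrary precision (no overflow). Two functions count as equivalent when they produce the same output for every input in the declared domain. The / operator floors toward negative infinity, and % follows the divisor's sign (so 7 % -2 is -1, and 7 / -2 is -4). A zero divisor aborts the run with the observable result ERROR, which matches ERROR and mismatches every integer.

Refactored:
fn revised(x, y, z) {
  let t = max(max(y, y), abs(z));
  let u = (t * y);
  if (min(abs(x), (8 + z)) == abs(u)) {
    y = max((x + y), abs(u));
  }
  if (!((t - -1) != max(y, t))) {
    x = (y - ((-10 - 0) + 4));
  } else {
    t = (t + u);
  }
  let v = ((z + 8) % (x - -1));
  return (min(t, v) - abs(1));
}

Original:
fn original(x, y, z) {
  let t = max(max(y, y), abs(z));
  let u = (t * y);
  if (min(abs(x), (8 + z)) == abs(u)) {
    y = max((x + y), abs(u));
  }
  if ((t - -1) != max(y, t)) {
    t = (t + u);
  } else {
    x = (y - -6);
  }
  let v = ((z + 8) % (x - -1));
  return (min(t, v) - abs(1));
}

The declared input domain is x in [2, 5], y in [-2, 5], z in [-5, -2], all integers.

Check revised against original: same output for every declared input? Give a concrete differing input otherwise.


The two are interchangeable: arithmetic usage differs, and constant usage differs, and boolean connective usage differs, and every declared input agrees.
Spot check at x=3, y=3, z=-4 — original: t=4, then u=12, then (min(abs(x), (8 + z)) == abs(u)) is false, then ((t - -1) != max(y, t)) is true, then t=16, then v=0, then returns -1. revised: t=4, then u=12, then (min(abs(x), (8 + z)) == abs(u)) is false, then (!((t - -1) != max(y, t))) is false, then t=16, then v=0, then returns -1. Both give -1.
Sweeping the whole domain (128 inputs) finds no disagreement.
verdict: equivalent


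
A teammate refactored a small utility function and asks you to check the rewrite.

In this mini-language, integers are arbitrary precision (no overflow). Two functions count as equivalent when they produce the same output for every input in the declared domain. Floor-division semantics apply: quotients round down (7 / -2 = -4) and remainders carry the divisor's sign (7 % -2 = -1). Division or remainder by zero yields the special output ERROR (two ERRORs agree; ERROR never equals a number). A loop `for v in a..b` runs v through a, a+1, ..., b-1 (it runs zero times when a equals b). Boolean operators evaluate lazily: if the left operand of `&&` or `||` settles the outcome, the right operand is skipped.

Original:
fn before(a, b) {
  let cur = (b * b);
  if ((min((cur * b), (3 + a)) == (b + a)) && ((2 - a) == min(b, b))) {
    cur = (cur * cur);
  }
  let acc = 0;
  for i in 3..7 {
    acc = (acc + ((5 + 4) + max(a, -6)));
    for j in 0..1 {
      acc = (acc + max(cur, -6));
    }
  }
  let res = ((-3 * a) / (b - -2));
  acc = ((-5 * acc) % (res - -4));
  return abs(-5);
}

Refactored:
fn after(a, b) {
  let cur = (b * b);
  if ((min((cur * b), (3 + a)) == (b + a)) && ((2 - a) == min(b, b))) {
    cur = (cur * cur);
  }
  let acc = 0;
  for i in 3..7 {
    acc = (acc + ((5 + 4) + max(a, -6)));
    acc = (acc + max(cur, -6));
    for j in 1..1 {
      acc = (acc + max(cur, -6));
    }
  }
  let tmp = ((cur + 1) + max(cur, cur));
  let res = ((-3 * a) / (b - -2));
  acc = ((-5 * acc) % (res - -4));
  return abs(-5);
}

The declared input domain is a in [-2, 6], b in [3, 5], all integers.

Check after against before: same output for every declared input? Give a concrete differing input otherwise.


Reading the diff, among the changes: statement counts differ; and loop structure differs; and min/max/abs usage differs; and arithmetic usage differs; and local variable names differ; and constant usage differs.
As a probe, take a=1, b=3: before runs cur becomes 9; next ((min((cur * b), (3 + a)) == (b + a)) && ((2 - a) == min(b, b))) evaluates to false; next acc becomes 0; next at i=3:; next acc becomes 10; next at j=0:; next acc becomes 19; next at i=4:; next acc becomes 29; next at j=0:; next acc becomes 38; next at i=5:; next acc becomes 48; next at j=0:; next acc becomes 57; next at i=6:; next acc becomes 67; next at j=0:; next acc becomes 76; next res becomes -1; next acc becomes 1; next final value 5; after runs cur becomes 9; next ((min((cur * b), (3 + a)) == (b + a)) && ((2 - a) == min(b, b))) evaluates to false; next acc becomes 0; next at i=3:; next acc becomes 10; next acc becomes 19; next j never enters its loop body; next at i=4:; next acc becomes 29; next acc becomes 38; next j never enters its loop body; next at i=5:; next acc becomes 48; next acc becomes 57; next j never enters its loop body; next at i=6:; next acc becomes 67; next acc becomes 76; next j never enters its loop body; next tmp becomes 19; next res becomes -1; next acc becomes 1; next final value 5; both end at 5.
Across all 27 domain points the two functions coincide.
verdict: equivalent
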